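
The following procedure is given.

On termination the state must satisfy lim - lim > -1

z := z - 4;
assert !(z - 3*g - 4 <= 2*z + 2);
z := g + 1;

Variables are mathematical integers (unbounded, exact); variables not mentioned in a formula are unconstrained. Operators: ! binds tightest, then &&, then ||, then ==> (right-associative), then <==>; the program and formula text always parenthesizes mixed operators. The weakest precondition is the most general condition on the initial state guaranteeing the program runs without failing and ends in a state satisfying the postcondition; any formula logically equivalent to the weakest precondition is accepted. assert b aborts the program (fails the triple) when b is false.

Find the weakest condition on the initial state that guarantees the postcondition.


Working backward. After the program, the postcondition lim - lim > -1 must hold; in canonical form it is true.
Before z := g + 1: true
Before assert !(z - 3*g - 4 <= 2*z + 2): !(3*g + z >= -6)
Before z := z - 4: !(3*g + z >= -2)
Answer: WP = !(3*g + z >= -2)


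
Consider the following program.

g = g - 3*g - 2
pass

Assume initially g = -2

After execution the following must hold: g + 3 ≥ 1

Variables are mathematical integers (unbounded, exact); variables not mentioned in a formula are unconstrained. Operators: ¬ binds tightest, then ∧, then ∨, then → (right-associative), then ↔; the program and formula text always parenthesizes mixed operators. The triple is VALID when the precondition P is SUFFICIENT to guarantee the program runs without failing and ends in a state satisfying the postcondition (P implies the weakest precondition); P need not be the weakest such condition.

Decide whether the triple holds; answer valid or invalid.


Working backward. After the program, the postcondition g + 3 ≥ 1 must hold; in canonical form it is g ≥ -2.
Before skip: g ≥ -2
Before g := g - 3*g - 2: 2*g ≤ 0
The weakest precondition is 2*g ≤ 0.
Check whether g = -2 implies it.
Every state satisfying the precondition satisfies the weakest precondition: the implication holds.
Answer: valid


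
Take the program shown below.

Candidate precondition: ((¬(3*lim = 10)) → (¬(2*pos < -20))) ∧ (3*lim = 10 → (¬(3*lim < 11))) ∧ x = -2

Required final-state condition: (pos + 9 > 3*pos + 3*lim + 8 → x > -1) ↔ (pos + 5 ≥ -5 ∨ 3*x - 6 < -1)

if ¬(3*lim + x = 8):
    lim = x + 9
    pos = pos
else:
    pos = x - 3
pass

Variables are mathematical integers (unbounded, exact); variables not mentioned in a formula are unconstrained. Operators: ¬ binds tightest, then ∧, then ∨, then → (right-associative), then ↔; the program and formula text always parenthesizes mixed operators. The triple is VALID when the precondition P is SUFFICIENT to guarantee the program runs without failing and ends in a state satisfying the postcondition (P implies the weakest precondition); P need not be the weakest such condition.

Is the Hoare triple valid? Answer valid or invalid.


Working backward. After the program, the postcondition (pos + 9 > 3*pos + 3*lim + 8 → x > -1) ↔ (pos + 5 ≥ -5 ∨ 3*x - 6 < -1) must hold; in canonical form it is (3*lim + 2*pos < 1 → x > -1) ↔ (pos ≥ -10 ∨ 3*x < 5).
Before skip: (3*lim + 2*pos < 1 → x > -1) ↔ (pos ≥ -10 ∨ 3*x < 5)
Then branch requires (2*pos + 3*x < -26 → x > -1) ↔ (pos ≥ -10 ∨ 3*x < 5); else branch requires (3*lim + 2*x < 7 → x > -1) ↔ (x ≥ -7 ∨ 3*x < 5).
Before the if: ((¬(3*lim + x = 8)) → ((2*pos + 3*x < -26 → x > -1) ↔ (pos ≥ -10 ∨ 3*x < 5))) ∧ (3*lim + x = 8 → ((3*lim + 2*x < 7 → x > -1) ↔ (x ≥ -7 ∨ 3*x < 5)))
The weakest precondition is ((¬(3*lim + x = 8)) → ((2*pos + 3*x < -26 → x > -1) ↔ (pos ≥ -10 ∨ 3*x < 5))) ∧ (3*lim + x = 8 → ((3*lim + 2*x < 7 → x > -1) ↔ (x ≥ -7 ∨ 3*x < 5))).
Check whether ((¬(3*lim = 10)) → (¬(2*pos < -20))) ∧ (3*lim = 10 → (¬(3*lim < 11))) ∧ x = -2 implies it.
Every state satisfying the precondition satisfies the weakest precondition: the implication holds.
Answer: valid


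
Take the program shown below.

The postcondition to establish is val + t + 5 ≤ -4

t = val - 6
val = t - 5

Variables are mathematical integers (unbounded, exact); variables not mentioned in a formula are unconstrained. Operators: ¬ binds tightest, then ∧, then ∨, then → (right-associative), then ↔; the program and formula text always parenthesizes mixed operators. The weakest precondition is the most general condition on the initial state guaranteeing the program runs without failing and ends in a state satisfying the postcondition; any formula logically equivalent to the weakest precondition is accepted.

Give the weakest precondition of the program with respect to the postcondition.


Working backward. After the program, the postcondition val + t + 5 ≤ -4 must hold; in canonical form it is t + val ≤ -9.
Before val := t - 5: 2*t ≤ -4
Before t := val - 6: 2*val ≤ 8
Answer: WP = 2*val ≤ 8


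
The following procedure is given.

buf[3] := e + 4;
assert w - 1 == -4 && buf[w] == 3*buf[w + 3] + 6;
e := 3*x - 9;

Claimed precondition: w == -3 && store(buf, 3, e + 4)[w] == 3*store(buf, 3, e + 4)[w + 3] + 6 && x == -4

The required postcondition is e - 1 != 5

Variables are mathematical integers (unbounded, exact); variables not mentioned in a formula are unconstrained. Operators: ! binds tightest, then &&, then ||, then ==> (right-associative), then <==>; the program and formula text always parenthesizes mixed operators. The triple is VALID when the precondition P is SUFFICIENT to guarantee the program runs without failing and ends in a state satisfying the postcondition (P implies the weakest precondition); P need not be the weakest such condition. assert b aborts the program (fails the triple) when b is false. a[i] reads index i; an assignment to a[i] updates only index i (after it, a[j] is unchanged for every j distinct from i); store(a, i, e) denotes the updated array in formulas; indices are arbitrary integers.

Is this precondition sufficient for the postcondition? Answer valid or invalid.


Working backward. After the program, the postcondition e - 1 != 5 must hold; in canonical form it is e != 6.
Before e := 3*x - 9: 3*x != 15
Before assert w - 1 == -4 && buf[w] == 3*buf[w + 3] + 6: w == -3 && buf[w] == 3*buf[w + 3] + 6 && 3*x != 15
Before buf[3] := e + 4: w == -3 && store(buf, 3, e + 4)[w] == 3*store(buf, 3, e + 4)[w + 3] + 6 && 3*x != 15
The weakest precondition is w == -3 && store(buf, 3, e + 4)[w] == 3*store(buf, 3, e + 4)[w + 3] + 6 && 3*x != 15.
Check whether w == -3 && store(buf, 3, e + 4)[w] == 3*store(buf, 3, e + 4)[w + 3] + 6 && x == -4 implies it.
Every state satisfying the precondition satisfies the weakest precondition: the implication holds.
Answer: valid


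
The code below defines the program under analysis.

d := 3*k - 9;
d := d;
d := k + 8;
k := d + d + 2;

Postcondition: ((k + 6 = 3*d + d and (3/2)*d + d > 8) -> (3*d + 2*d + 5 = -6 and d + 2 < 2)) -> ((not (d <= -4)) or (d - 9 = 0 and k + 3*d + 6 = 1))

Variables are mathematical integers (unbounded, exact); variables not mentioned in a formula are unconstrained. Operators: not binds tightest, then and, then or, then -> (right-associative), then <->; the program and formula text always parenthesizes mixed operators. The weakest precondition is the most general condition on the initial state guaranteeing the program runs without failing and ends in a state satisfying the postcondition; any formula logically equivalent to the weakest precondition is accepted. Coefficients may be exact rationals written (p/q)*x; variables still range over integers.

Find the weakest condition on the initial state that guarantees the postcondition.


Working backward. After the program, the postcondition ((k + 6 = 3*d + d and (3/2)*d + d > 8) -> (3*d + 2*d + 5 = -6 and d + 2 < 2)) -> ((not (d <= -4)) or (d - 9 = 0 and k + 3*d + 6 = 1)) must hold; in canonical form it is ((k = 4*d - 6 and (5/2)*d > 8) -> (5*d = -11 and d < 0)) -> ((not (d <= -4)) or (d = 9 and 3*d + k = -5)).
Before k := d + d + 2: ((2*d = 8 and (5/2)*d > 8) -> (5*d = -11 and d < 0)) -> ((not (d <= -4)) or (d = 9 and 5*d = -7))
Before d := k + 8: ((2*k = -8 and (5/2)*k > -12) -> (5*k = -51 and k < -8)) -> ((not (k <= -12)) or (k = 1 and 5*k = -47))
Before d := d: ((2*k = -8 and (5/2)*k > -12) -> (5*k = -51 and k < -8)) -> ((not (k <= -12)) or (k = 1 and 5*k = -47))
Before d := 3*k - 9: ((2*k = -8 and (5/2)*k > -12) -> (5*k = -51 and k < -8)) -> ((not (k <= -12)) or (k = 1 and 5*k = -47))
Answer: WP = ((2*k = -8 and (5/2)*k > -12) -> (5*k = -51 and k < -8)) -> ((not (k <= -12)) or (k = 1 and 5*k = -47))


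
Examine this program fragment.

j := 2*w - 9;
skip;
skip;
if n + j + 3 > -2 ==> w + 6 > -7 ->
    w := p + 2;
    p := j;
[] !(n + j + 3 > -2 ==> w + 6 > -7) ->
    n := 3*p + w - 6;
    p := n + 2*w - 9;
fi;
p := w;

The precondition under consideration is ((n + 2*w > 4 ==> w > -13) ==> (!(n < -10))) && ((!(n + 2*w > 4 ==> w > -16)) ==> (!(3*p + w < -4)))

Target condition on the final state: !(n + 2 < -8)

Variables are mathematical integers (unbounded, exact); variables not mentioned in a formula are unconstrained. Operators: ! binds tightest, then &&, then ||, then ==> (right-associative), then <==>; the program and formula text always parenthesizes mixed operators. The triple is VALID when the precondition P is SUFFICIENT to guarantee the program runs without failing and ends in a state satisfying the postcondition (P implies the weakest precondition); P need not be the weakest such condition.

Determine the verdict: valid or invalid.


Working backward. After the program, the postcondition !(n + 2 < -8) must hold; in canonical form it is !(n < -10).
Before p := w: !(n < -10)
Then branch requires !(n < -10); else branch requires !(3*p + w < -4).
Before the if: ((j + n > -5 ==> w > -13) ==> (!(n < -10))) && ((!(j + n > -5 ==> w > -13)) ==> (!(3*p + w < -4)))
Before skip: ((j + n > -5 ==> w > -13) ==> (!(n < -10))) && ((!(j + n > -5 ==> w > -13)) ==> (!(3*p + w < -4)))
Before skip: ((j + n > -5 ==> w > -13) ==> (!(n < -10))) && ((!(j + n > -5 ==> w > -13)) ==> (!(3*p + w < -4)))
Before j := 2*w - 9: ((n + 2*w > 4 ==> w > -13) ==> (!(n < -10))) && ((!(n + 2*w > 4 ==> w > -13)) ==> (!(3*p + w < -4)))
The weakest precondition is ((n + 2*w > 4 ==> w > -13) ==> (!(n < -10))) && ((!(n + 2*w > 4 ==> w > -13)) ==> (!(3*p + w < -4))).
Check whether ((n + 2*w > 4 ==> w > -13) ==> (!(n < -10))) && ((!(n + 2*w > 4 ==> w > -16)) ==> (!(3*p + w < -4))) implies it.
Countermodel: at the initial state n = 31, p = 0, w = -13, the precondition holds but the weakest precondition fails.
Answer: invalid


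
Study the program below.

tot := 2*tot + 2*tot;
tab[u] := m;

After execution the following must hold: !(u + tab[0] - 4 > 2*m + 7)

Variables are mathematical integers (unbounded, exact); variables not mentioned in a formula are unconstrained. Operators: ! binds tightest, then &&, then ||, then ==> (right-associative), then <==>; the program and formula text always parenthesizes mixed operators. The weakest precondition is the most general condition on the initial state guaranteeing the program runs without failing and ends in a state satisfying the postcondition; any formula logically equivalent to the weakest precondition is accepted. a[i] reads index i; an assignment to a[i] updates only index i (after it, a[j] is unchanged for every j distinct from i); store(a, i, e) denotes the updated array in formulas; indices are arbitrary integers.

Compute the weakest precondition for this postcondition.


Working backward. After the program, the postcondition !(u + tab[0] - 4 > 2*m + 7) must hold; in canonical form it is !(tab[0] + u > 2*m + 11).
Before tab[u] := m: !(store(tab, u, m)[0] + u > 2*m + 11)
Before tot := 2*tot + 2*tot: !(store(tab, u, m)[0] + u > 2*m + 11)
Answer: WP = !(store(tab, u, m)[0] + u > 2*m + 11)


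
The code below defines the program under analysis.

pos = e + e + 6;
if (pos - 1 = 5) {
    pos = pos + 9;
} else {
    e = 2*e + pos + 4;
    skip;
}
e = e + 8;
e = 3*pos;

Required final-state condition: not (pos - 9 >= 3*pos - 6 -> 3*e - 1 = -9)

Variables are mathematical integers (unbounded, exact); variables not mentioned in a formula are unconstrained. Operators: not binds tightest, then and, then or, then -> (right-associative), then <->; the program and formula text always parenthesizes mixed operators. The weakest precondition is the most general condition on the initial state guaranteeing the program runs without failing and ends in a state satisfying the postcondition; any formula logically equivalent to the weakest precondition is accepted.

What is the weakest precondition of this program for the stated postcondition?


Working backward. After the program, the postcondition not (pos - 9 >= 3*pos - 6 -> 3*e - 1 = -9) must hold; in canonical form it is not (2*pos <= -3 -> 3*e = -8).
Before e := 3*pos: not (2*pos <= -3 -> 9*pos = -8)
Before e := e + 8: not (2*pos <= -3 -> 9*pos = -8)
Then branch requires not (2*pos <= -21 -> 9*pos = -89); else branch requires not (2*pos <= -3 -> 9*pos = -8).
Before the if: (pos = 6 -> (not (2*pos <= -21 -> 9*pos = -89))) and ((not (pos = 6)) -> (not (2*pos <= -3 -> 9*pos = -8)))
Before pos := e + e + 6: (2*e = 0 -> (not (4*e <= -33 -> 18*e = -143))) and ((not (2*e = 0)) -> (not (4*e <= -15 -> 18*e = -62)))
Answer: WP = (2*e = 0 -> (not (4*e <= -33 -> 18*e = -143))) and ((not (2*e = 0)) -> (not (4*e <= -15 -> 18*e = -62)))


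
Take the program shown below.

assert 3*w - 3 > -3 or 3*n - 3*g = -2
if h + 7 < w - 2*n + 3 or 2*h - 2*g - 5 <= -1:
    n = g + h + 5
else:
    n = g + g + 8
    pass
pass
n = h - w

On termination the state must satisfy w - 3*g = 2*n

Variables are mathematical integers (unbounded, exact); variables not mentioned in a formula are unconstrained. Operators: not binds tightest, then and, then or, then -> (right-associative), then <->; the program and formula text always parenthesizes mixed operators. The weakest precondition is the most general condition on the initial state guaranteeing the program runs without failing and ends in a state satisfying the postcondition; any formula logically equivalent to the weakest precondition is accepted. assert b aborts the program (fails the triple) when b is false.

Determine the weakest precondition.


Working backward. After the program, the postcondition w - 3*g = 2*n must hold; in canonical form it is w = 3*g + 2*n.
Before n := h - w: 3*w = 3*g + 2*h
Before skip: 3*w = 3*g + 2*h
Then branch requires 3*w = 3*g + 2*h; else branch requires 3*w = 3*g + 2*h.
Before the if: ((h + 2*n < w - 4 or 2*h <= 2*g + 4) -> 3*w = 3*g + 2*h) and ((not (h + 2*n < w - 4 or 2*h <= 2*g + 4)) -> 3*w = 3*g + 2*h)
Before assert 3*w - 3 > -3 or 3*n - 3*g = -2: (3*w > 0 or 3*n = 3*g - 2) and ((h + 2*n < w - 4 or 2*h <= 2*g + 4) -> 3*w = 3*g + 2*h) and ((not (h + 2*n < w - 4 or 2*h <= 2*g + 4)) -> 3*w = 3*g + 2*h)
Answer: WP = (3*w > 0 or 3*n = 3*g - 2) and ((h + 2*n < w - 4 or 2*h <= 2*g + 4) -> 3*w = 3*g + 2*h) and ((not (h + 2*n < w - 4 or 2*h <= 2*g + 4)) -> 3*w = 3*g + 2*h)


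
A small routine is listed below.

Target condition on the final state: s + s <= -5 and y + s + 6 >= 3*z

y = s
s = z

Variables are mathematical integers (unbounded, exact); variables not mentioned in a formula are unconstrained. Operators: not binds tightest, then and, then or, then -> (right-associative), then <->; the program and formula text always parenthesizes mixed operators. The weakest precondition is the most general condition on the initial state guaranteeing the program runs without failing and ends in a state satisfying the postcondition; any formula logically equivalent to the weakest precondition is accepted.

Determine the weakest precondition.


Working backward. After the program, the postcondition s + s <= -5 and y + s + 6 >= 3*z must hold; in canonical form it is 2*s <= -5 and s + y >= 3*z - 6.
Before s := z: 2*z <= -5 and y >= 2*z - 6
Before y := s: 2*z <= -5 and s >= 2*z - 6
Answer: WP = 2*z <= -5 and s >= 2*z - 6


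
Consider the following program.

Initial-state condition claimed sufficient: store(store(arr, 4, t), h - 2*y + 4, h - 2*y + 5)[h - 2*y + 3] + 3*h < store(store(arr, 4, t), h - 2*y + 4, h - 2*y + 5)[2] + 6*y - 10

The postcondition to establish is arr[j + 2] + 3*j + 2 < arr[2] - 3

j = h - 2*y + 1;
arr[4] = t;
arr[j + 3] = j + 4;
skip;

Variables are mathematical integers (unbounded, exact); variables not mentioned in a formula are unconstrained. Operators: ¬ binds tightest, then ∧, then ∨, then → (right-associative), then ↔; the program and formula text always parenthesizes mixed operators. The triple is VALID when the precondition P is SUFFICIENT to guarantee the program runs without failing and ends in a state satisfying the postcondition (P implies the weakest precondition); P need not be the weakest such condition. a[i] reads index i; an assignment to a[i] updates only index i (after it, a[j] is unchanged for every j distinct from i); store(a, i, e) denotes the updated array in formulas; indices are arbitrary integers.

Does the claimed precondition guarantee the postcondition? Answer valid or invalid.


Working backward. After the program, the postcondition arr[j + 2] + 3*j + 2 < arr[2] - 3 must hold; in canonical form it is arr[j + 2] + 3*j < arr[2] - 5.
Before skip: arr[j + 2] + 3*j < arr[2] - 5
Before arr[j + 3] := j + 4: store(arr, j + 3, j + 4)[j + 2] + 3*j < store(arr, j + 3, j + 4)[2] - 5
Before arr[4] := t: store(store(arr, 4, t), j + 3, j + 4)[j + 2] + 3*j < store(store(arr, 4, t), j + 3, j + 4)[2] - 5
Before j := h - 2*y + 1: store(store(arr, 4, t), h - 2*y + 4, h - 2*y + 5)[h - 2*y + 3] + 3*h < store(store(arr, 4, t), h - 2*y + 4, h - 2*y + 5)[2] + 6*y - 8
The weakest precondition is store(store(arr, 4, t), h - 2*y + 4, h - 2*y + 5)[h - 2*y + 3] + 3*h < store(store(arr, 4, t), h - 2*y + 4, h - 2*y + 5)[2] + 6*y - 8.
Check whether store(store(arr, 4, t), h - 2*y + 4, h - 2*y + 5)[h - 2*y + 3] + 3*h < store(store(arr, 4, t), h - 2*y + 4, h - 2*y + 5)[2] + 6*y - 10 implies it.
Every state satisfying the precondition satisfies the weakest precondition: the implication holds.
Answer: valid


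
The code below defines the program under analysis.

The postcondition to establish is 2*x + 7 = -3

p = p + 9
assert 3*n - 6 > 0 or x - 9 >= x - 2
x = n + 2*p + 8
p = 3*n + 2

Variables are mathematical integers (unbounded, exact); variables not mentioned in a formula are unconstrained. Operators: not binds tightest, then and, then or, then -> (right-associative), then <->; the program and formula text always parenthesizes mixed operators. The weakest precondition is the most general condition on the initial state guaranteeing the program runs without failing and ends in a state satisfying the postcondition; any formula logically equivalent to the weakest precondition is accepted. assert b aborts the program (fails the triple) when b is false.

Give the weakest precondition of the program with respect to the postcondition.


Working backward. After the program, the postcondition 2*x + 7 = -3 must hold; in canonical form it is 2*x = -10.
Before p := 3*n + 2: 2*x = -10
Before x := n + 2*p + 8: 2*n + 4*p = -26
Before assert 3*n - 6 > 0 or x - 9 >= x - 2: 3*n > 6 and 2*n + 4*p = -26
Before p := p + 9: 3*n > 6 and 2*n + 4*p = -62
Answer: WP = 3*n > 6 and 2*n + 4*p = -62


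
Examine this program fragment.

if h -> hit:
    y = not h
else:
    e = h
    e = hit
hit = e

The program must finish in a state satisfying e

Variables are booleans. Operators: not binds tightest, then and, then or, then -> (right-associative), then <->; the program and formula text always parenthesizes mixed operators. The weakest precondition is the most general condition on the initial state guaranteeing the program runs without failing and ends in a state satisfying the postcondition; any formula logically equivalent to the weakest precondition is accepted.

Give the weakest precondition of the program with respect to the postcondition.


Working backward. After the program, e must hold.
Before hit := e: e
Then branch requires e; else branch requires hit.
Before the if: ((h -> hit) -> e) and ((not (h -> hit)) -> hit)
Answer: WP = ((h -> hit) -> e) and ((not (h -> hit)) -> hit)


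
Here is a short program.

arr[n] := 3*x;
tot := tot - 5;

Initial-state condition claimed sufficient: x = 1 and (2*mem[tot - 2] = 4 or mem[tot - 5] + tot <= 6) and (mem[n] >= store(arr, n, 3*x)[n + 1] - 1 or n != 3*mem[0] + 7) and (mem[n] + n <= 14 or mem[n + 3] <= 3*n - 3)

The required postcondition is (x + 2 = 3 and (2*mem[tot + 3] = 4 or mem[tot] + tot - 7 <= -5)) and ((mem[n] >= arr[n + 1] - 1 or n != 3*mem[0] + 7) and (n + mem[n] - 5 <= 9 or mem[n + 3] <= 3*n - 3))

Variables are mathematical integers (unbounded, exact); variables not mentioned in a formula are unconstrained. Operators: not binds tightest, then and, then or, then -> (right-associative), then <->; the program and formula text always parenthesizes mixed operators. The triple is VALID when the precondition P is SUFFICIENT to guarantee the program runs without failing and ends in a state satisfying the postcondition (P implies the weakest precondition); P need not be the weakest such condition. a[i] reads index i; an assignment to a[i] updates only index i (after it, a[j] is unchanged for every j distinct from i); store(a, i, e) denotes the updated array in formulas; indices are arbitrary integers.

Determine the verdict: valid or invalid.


Working backward. After the program, the postcondition (x + 2 = 3 and (2*mem[tot + 3] = 4 or mem[tot] + tot - 7 <= -5)) and ((mem[n] >= arr[n + 1] - 1 or n != 3*mem[0] + 7) and (n + mem[n] - 5 <= 9 or mem[n + 3] <= 3*n - 3)) must hold; in canonical form it is x = 1 and (2*mem[tot + 3] = 4 or mem[tot] + tot <= 2) and (mem[n] >= arr[n + 1] - 1 or n != 3*mem[0] + 7) and (mem[n] + n <= 14 or mem[n + 3] <= 3*n - 3).
Before tot := tot - 5: x = 1 and (2*mem[tot - 2] = 4 or mem[tot - 5] + tot <= 7) and (mem[n] >= arr[n + 1] - 1 or n != 3*mem[0] + 7) and (mem[n] + n <= 14 or mem[n + 3] <= 3*n - 3)
Before arr[n] := 3*x: x = 1 and (2*mem[tot - 2] = 4 or mem[tot - 5] + tot <= 7) and (mem[n] >= store(arr, n, 3*x)[n + 1] - 1 or n != 3*mem[0] + 7) and (mem[n] + n <= 14 or mem[n + 3] <= 3*n - 3)
The weakest precondition is x = 1 and (2*mem[tot - 2] = 4 or mem[tot - 5] + tot <= 7) and (mem[n] >= store(arr, n, 3*x)[n + 1] - 1 or n != 3*mem[0] + 7) and (mem[n] + n <= 14 or mem[n + 3] <= 3*n - 3).
Check whether x = 1 and (2*mem[tot - 2] = 4 or mem[tot - 5] + tot <= 6) and (mem[n] >= store(arr, n, 3*x)[n + 1] - 1 or n != 3*mem[0] + 7) and (mem[n] + n <= 14 or mem[n + 3] <= 3*n - 3) implies it.
Every state satisfying the precondition satisfies the weakest precondition: the implication holds.
Answer: valid


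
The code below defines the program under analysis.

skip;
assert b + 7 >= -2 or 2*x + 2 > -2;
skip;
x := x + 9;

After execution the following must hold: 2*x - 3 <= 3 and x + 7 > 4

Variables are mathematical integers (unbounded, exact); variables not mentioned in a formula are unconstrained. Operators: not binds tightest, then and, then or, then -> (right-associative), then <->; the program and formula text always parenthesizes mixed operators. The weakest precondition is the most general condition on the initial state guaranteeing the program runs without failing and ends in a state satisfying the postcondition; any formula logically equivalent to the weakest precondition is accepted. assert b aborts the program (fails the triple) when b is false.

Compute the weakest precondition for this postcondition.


Working backward. After the program, the postcondition 2*x - 3 <= 3 and x + 7 > 4 must hold; in canonical form it is 2*x <= 6 and x > -3.
Before x := x + 9: 2*x <= -12 and x > -12
Before skip: 2*x <= -12 and x > -12
Before assert b + 7 >= -2 or 2*x + 2 > -2: (b >= -9 or 2*x > -4) and 2*x <= -12 and x > -12
Before skip: (b >= -9 or 2*x > -4) and 2*x <= -12 and x > -12
Answer: WP = (b >= -9 or 2*x > -4) and 2*x <= -12 and x > -12


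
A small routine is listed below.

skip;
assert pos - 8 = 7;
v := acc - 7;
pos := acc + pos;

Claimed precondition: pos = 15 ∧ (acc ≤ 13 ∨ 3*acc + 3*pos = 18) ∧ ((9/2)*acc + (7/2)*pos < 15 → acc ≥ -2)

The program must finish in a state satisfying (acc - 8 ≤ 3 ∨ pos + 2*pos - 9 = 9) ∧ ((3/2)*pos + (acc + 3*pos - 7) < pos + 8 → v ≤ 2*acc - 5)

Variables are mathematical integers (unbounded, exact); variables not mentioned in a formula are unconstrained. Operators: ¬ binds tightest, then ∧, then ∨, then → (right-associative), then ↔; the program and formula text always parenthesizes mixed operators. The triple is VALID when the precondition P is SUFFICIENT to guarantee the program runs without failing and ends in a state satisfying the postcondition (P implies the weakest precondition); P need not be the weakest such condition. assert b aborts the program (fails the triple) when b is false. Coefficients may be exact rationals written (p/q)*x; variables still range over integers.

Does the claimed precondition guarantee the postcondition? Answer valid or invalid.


Working backward. After the program, the postcondition (acc - 8 ≤ 3 ∨ pos + 2*pos - 9 = 9) ∧ ((3/2)*pos + (acc + 3*pos - 7) < pos + 8 → v ≤ 2*acc - 5) must hold; in canonical form it is (acc ≤ 11 ∨ 3*pos = 18) ∧ (acc + (7/2)*pos < 15 → v ≤ 2*acc - 5).
Before pos := acc + pos: (acc ≤ 11 ∨ 3*acc + 3*pos = 18) ∧ ((9/2)*acc + (7/2)*pos < 15 → v ≤ 2*acc - 5)
Before v := acc - 7: (acc ≤ 11 ∨ 3*acc + 3*pos = 18) ∧ ((9/2)*acc + (7/2)*pos < 15 → acc ≥ -2)
Before assert pos - 8 = 7: pos = 15 ∧ (acc ≤ 11 ∨ 3*acc + 3*pos = 18) ∧ ((9/2)*acc + (7/2)*pos < 15 → acc ≥ -2)
Before skip: pos = 15 ∧ (acc ≤ 11 ∨ 3*acc + 3*pos = 18) ∧ ((9/2)*acc + (7/2)*pos < 15 → acc ≥ -2)
The weakest precondition is pos = 15 ∧ (acc ≤ 11 ∨ 3*acc + 3*pos = 18) ∧ ((9/2)*acc + (7/2)*pos < 15 → acc ≥ -2).
Check whether pos = 15 ∧ (acc ≤ 13 ∨ 3*acc + 3*pos = 18) ∧ ((9/2)*acc + (7/2)*pos < 15 → acc ≥ -2) implies it.
Countermodel: at the initial state acc = 12, pos = 15, the precondition holds but the weakest precondition fails.
Answer: invalid


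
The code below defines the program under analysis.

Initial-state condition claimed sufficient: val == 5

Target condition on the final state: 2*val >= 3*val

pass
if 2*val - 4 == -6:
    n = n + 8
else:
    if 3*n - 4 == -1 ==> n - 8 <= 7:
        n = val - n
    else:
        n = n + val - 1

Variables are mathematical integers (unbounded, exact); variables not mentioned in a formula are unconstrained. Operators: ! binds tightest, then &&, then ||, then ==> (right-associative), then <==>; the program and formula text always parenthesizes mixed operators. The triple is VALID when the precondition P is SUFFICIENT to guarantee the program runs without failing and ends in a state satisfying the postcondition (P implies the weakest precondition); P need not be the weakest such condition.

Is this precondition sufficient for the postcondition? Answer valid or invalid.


Working backward. After the program, the postcondition 2*val >= 3*val must hold; in canonical form it is val <= 0.
Then branch requires val <= 0; else branch requires ((3*n == 3 ==> n <= 15) ==> val <= 0) && ((!(3*n == 3 ==> n <= 15)) ==> val <= 0).
Before the if: (2*val == -2 ==> val <= 0) && ((!(2*val == -2)) ==> (((3*n == 3 ==> n <= 15) ==> val <= 0) && ((!(3*n == 3 ==> n <= 15)) ==> val <= 0)))
Before skip: (2*val == -2 ==> val <= 0) && ((!(2*val == -2)) ==> (((3*n == 3 ==> n <= 15) ==> val <= 0) && ((!(3*n == 3 ==> n <= 15)) ==> val <= 0)))
The weakest precondition is (2*val == -2 ==> val <= 0) && ((!(2*val == -2)) ==> (((3*n == 3 ==> n <= 15) ==> val <= 0) && ((!(3*n == 3 ==> n <= 15)) ==> val <= 0))).
Check whether val == 5 implies it.
Countermodel: at the initial state n = 0, val = 5, the precondition holds but the weakest precondition fails.
Answer: invalid


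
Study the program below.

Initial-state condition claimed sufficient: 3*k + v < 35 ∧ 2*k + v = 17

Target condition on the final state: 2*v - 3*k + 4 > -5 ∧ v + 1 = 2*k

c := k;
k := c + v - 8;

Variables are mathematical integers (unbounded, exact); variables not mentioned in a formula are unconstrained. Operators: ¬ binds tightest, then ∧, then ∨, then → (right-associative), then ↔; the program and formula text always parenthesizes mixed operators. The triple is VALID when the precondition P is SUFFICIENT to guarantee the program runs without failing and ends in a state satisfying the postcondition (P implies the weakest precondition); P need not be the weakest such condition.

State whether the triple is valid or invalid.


Working backward. After the program, the postcondition 2*v - 3*k + 4 > -5 ∧ v + 1 = 2*k must hold; in canonical form it is 2*v > 3*k - 9 ∧ v = 2*k - 1.
Before k := c + v - 8: 3*c + v < 33 ∧ 2*c + v = 17
Before c := k: 3*k + v < 33 ∧ 2*k + v = 17
The weakest precondition is 3*k + v < 33 ∧ 2*k + v = 17.
Check whether 3*k + v < 35 ∧ 2*k + v = 17 implies it.
Countermodel: at the initial state k = 16, v = -15, the precondition holds but the weakest precondition fails.
Answer: invalid


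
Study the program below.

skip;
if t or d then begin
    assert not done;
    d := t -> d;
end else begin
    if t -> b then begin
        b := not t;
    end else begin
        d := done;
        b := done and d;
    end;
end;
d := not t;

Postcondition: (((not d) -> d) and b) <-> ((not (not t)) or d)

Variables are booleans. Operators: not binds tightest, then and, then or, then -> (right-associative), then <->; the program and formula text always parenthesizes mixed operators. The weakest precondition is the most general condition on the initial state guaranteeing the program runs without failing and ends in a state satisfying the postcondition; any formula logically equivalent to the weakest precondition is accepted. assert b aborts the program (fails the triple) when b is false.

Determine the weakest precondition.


Working backward. After the program, the postcondition (((not d) -> d) and b) <-> ((not (not t)) or d) must hold; in canonical form it is (((not d) -> d) and b) <-> (t or d).
Before d := not t: (t -> (not t)) and b
Then branch requires (not done) and (t -> (not t)) and b; else branch requires ((t -> b) -> ((t -> (not t)) and (not t))) and ((not (t -> b)) -> ((t -> (not t)) and done)).
Before the if: ((t or d) -> ((not done) and (t -> (not t)) and b)) and ((not (t or d)) -> (((t -> b) -> ((t -> (not t)) and (not t))) and ((not (t -> b)) -> ((t -> (not t)) and done))))
Before skip: ((t or d) -> ((not done) and (t -> (not t)) and b)) and ((not (t or d)) -> (((t -> b) -> ((t -> (not t)) and (not t))) and ((not (t -> b)) -> ((t -> (not t)) and done))))
Answer: WP = ((t or d) -> ((not done) and (t -> (not t)) and b)) and ((not (t or d)) -> (((t -> b) -> ((t -> (not t)) and (not t))) and ((not (t -> b)) -> ((t -> (not t)) and done))))


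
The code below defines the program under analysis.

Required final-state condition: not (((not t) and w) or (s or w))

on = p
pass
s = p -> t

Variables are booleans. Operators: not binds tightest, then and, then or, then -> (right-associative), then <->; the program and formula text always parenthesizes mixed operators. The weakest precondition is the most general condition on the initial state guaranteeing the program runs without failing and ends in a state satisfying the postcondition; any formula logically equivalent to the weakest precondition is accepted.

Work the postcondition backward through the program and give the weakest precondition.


Working backward. After the program, the postcondition not (((not t) and w) or (s or w)) must hold; in canonical form it is not (((not t) and w) or s or w).
Before s := p -> t: not (((not t) and w) or (p -> t) or w)
Before skip: not (((not t) and w) or (p -> t) or w)
Before on := p: not (((not t) and w) or (p -> t) or w)
Answer: WP = not (((not t) and w) or (p -> t) or w)


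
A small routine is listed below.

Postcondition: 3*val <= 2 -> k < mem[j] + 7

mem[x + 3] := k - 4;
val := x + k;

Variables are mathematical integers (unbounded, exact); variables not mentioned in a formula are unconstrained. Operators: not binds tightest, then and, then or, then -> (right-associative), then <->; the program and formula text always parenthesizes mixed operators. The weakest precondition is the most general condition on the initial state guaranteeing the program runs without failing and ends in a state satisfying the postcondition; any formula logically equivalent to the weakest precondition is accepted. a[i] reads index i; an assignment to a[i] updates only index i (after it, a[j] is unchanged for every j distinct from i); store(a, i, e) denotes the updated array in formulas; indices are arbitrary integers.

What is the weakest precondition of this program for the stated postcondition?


Working backward. After the program, 3*val <= 2 -> k < mem[j] + 7 must hold.
Before val := x + k: 3*k + 3*x <= 2 -> k < mem[j] + 7
Before mem[x + 3] := k - 4: 3*k + 3*x <= 2 -> k < store(mem, x + 3, k - 4)[j] + 7
Answer: WP = 3*k + 3*x <= 2 -> k < store(mem, x + 3, k - 4)[j] + 7


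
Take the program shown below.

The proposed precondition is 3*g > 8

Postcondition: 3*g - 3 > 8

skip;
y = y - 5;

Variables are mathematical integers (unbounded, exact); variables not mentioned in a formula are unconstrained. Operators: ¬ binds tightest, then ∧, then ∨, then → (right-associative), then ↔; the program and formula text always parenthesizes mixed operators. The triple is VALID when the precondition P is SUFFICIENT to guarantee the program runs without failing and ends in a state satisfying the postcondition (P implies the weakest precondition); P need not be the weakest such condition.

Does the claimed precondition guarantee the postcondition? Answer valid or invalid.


Working backward. After the program, the postcondition 3*g - 3 > 8 must hold; in canonical form it is 3*g > 11.
Before y := y - 5: 3*g > 11
Before skip: 3*g > 11
The weakest precondition is 3*g > 11.
Check whether 3*g > 8 implies it.
Countermodel: at the initial state g = 3, the precondition holds but the weakest precondition fails.
Answer: invalid


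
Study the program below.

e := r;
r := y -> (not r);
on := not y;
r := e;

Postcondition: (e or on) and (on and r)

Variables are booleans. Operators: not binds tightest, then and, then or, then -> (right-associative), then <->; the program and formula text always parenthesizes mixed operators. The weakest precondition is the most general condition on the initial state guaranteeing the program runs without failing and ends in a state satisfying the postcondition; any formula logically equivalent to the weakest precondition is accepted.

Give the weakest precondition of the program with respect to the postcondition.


Working backward. After the program, the postcondition (e or on) and (on and r) must hold; in canonical form it is (e or on) and on and r.
Before r := e: (e or on) and on and e
Before on := not y: (e or (not y)) and (not y) and e
Before r := y -> (not r): (e or (not y)) and (not y) and e
Before e := r: (r or (not y)) and (not y) and r
Answer: WP = (r or (not y)) and (not y) and r


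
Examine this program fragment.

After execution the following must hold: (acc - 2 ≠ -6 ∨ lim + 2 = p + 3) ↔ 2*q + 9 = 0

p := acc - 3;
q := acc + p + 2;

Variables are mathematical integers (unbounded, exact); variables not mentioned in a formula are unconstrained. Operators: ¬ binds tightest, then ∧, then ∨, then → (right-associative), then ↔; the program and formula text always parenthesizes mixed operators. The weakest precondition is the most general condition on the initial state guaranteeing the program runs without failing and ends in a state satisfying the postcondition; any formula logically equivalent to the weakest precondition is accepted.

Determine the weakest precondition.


Working backward. After the program, the postcondition (acc - 2 ≠ -6 ∨ lim + 2 = p + 3) ↔ 2*q + 9 = 0 must hold; in canonical form it is (acc ≠ -4 ∨ lim = p + 1) ↔ 2*q = -9.
Before q := acc + p + 2: (acc ≠ -4 ∨ lim = p + 1) ↔ 2*acc + 2*p = -13
Before p := acc - 3: (acc ≠ -4 ∨ lim = acc - 2) ↔ 4*acc = -7
Answer: WP = (acc ≠ -4 ∨ lim = acc - 2) ↔ 4*acc = -7


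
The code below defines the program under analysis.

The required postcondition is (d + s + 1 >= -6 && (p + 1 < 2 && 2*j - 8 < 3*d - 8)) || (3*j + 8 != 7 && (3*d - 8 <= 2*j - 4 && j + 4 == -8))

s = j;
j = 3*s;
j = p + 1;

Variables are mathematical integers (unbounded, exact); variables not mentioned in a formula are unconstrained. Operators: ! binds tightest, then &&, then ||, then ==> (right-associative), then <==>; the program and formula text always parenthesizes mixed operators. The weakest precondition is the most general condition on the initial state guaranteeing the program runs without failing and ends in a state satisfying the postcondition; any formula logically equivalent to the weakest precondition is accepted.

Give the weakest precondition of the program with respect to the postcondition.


Working backward. After the program, the postcondition (d + s + 1 >= -6 && (p + 1 < 2 && 2*j - 8 < 3*d - 8)) || (3*j + 8 != 7 && (3*d - 8 <= 2*j - 4 && j + 4 == -8)) must hold; in canonical form it is (d + s >= -7 && p < 1 && 2*j < 3*d) || (3*j != -1 && 3*d <= 2*j + 4 && j == -12).
Before j := p + 1: (d + s >= -7 && p < 1 && 2*p < 3*d - 2) || (3*p != -4 && 3*d <= 2*p + 6 && p == -13)
Before j := 3*s: (d + s >= -7 && p < 1 && 2*p < 3*d - 2) || (3*p != -4 && 3*d <= 2*p + 6 && p == -13)
Before s := j: (d + j >= -7 && p < 1 && 2*p < 3*d - 2) || (3*p != -4 && 3*d <= 2*p + 6 && p == -13)
Answer: WP = (d + j >= -7 && p < 1 && 2*p < 3*d - 2) || (3*p != -4 && 3*d <= 2*p + 6 && p == -13)


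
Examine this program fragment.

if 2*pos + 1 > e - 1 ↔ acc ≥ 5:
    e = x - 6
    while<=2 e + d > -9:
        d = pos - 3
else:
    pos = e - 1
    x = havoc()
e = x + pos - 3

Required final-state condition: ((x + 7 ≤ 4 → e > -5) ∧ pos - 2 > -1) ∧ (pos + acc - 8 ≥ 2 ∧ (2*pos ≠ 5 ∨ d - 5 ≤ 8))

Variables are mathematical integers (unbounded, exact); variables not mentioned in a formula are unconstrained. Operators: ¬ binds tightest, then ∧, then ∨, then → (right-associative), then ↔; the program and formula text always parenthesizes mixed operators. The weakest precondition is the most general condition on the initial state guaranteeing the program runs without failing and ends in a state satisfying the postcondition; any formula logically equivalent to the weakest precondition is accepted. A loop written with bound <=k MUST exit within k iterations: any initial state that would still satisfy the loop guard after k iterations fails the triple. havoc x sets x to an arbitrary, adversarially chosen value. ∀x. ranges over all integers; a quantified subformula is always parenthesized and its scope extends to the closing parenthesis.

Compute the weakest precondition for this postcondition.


Working backward. After the program, the postcondition ((x + 7 ≤ 4 → e > -5) ∧ pos - 2 > -1) ∧ (pos + acc - 8 ≥ 2 ∧ (2*pos ≠ 5 ∨ d - 5 ≤ 8)) must hold; in canonical form it is (x ≤ -3 → e > -5) ∧ pos > 1 ∧ acc + pos ≥ 10 ∧ (2*pos ≠ 5 ∨ d ≤ 13).
Before e := x + pos - 3: (x ≤ -3 → pos + x > -2) ∧ pos > 1 ∧ acc + pos ≥ 10 ∧ (2*pos ≠ 5 ∨ d ≤ 13)
Then branch requires (d + x > -3 → ((pos + x > 0 → ((¬(pos + x > 0)) ∧ (x ≤ -3 → pos + x > -2) ∧ pos > 1 ∧ acc + pos ≥ 10 ∧ (2*pos ≠ 5 ∨ pos ≤ 16))) ∧ ((¬(pos + x > 0)) → ((x ≤ -3 → pos + x > -2) ∧ pos > 1 ∧ acc + pos ≥ 10 ∧ (2*pos ≠ 5 ∨ pos ≤ 16))))) ∧ ((¬(d + x > -3)) → ((x ≤ -3 → pos + x > -2) ∧ pos > 1 ∧ acc + pos ≥ 10 ∧ (2*pos ≠ 5 ∨ d ≤ 13))); else branch requires ∀x_1. ((x_1 ≤ -3 → e + x_1 > -1) ∧ e > 2 ∧ acc + e ≥ 11 ∧ (2*e ≠ 7 ∨ d ≤ 13)).
Before the if: ((2*pos > e - 2 ↔ acc ≥ 5) → ((d + x > -3 → ((pos + x > 0 → ((¬(pos + x > 0)) ∧ (x ≤ -3 → pos + x > -2) ∧ pos > 1 ∧ acc + pos ≥ 10 ∧ (2*pos ≠ 5 ∨ pos ≤ 16))) ∧ ((¬(pos + x > 0)) → ((x ≤ -3 → pos + x > -2) ∧ pos > 1 ∧ acc + pos ≥ 10 ∧ (2*pos ≠ 5 ∨ pos ≤ 16))))) ∧ ((¬(d + x > -3)) → ((x ≤ -3 → pos + x > -2) ∧ pos > 1 ∧ acc + pos ≥ 10 ∧ (2*pos ≠ 5 ∨ d ≤ 13))))) ∧ ((¬(2*pos > e - 2 ↔ acc ≥ 5)) → (∀x_1. ((x_1 ≤ -3 → e + x_1 > -1) ∧ e > 2 ∧ acc + e ≥ 11 ∧ (2*e ≠ 7 ∨ d ≤ 13))))
Answer: WP = ((2*pos > e - 2 ↔ acc ≥ 5) → ((d + x > -3 → ((pos + x > 0 → ((¬(pos + x > 0)) ∧ (x ≤ -3 → pos + x > -2) ∧ pos > 1 ∧ acc + pos ≥ 10 ∧ (2*pos ≠ 5 ∨ pos ≤ 16))) ∧ ((¬(pos + x > 0)) → ((x ≤ -3 → pos + x > -2) ∧ pos > 1 ∧ acc + pos ≥ 10 ∧ (2*pos ≠ 5 ∨ pos ≤ 16))))) ∧ ((¬(d + x > -3)) → ((x ≤ -3 → pos + x > -2) ∧ pos > 1 ∧ acc + pos ≥ 10 ∧ (2*pos ≠ 5 ∨ d ≤ 13))))) ∧ ((¬(2*pos > e - 2 ↔ acc ≥ 5)) → (∀x_1. ((x_1 ≤ -3 → e + x_1 > -1) ∧ e > 2 ∧ acc + e ≥ 11 ∧ (2*e ≠ 7 ∨ d ≤ 13))))
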